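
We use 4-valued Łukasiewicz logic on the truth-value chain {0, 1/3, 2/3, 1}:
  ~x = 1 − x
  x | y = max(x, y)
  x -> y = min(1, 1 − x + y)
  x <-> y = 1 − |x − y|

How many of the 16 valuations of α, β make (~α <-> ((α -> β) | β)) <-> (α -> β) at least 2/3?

11

α = 0, β = 0 ↦ 1  ≥
α = 0, β = 1/3 ↦ 1  ≥
α = 0, β = 2/3 ↦ 1  ≥
α = 0, β = 1 ↦ 1  ≥
α = 1/3, β = 0 ↦ 2/3  ≥
α = 1/3, β = 1/3 ↦ 2/3  ≥
α = 1/3, β = 2/3 ↦ 2/3  ≥
α = 1/3, β = 1 ↦ 2/3  ≥
α = 2/3, β = 0 ↦ 1/3  <
α = 2/3, β = 1/3 ↦ 1  ≥
α = 2/3, β = 2/3 ↦ 1/3  <
α = 2/3, β = 1 ↦ 1/3  <
α = 1, β = 0 ↦ 0  <
α = 1, β = 1/3 ↦ 2/3  ≥
α = 1, β = 2/3 ↦ 2/3  ≥
α = 1, β = 1 ↦ 0  <
So 11 of the 16 assignments meet the threshold.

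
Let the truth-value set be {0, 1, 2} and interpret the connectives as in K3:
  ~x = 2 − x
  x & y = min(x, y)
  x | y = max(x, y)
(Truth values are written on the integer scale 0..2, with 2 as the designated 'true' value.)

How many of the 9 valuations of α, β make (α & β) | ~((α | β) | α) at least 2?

α = 0, β = 0 ↦ 2  ≥
α = 0, β = 1 ↦ 1  <
α = 0, β = 2 ↦ 0  <
α = 1, β = 0 ↦ 1  <
α = 1, β = 1 ↦ 1  <
α = 1, β = 2 ↦ 1  <
α = 2, β = 0 ↦ 0  <
α = 2, β = 1 ↦ 1  <
α = 2, β = 2 ↦ 2  ≥
So 2 of the 9 assignments meet the threshold.

2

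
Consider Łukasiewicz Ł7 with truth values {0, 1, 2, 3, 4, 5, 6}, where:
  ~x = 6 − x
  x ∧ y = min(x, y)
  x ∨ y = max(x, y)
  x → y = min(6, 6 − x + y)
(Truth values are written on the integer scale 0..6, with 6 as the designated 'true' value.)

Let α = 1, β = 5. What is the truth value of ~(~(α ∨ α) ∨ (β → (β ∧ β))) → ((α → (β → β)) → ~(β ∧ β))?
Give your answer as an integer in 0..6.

α ∨ α = 1 ∨ 1 = 1
~(α ∨ α) = ~1 = 5
β ∧ β = 5 ∧ 5 = 5
β → (β ∧ β) = 5 → 5 = 6
~(α ∨ α) ∨ (β → (β ∧ β)) = 5 ∨ 6 = 6
~(~(α ∨ α) ∨ (β → (β ∧ β))) = ~6 = 0
β → β = 5 → 5 = 6
α → (β → β) = 1 → 6 = 6
β ∧ β = 5 ∧ 5 = 5
~(β ∧ β) = ~5 = 1
(α → (β → β)) → ~(β ∧ β) = 6 → 1 = 1
~(~(α ∨ α) ∨ (β → (β ∧ β))) → ((α → (β → β)) → ~(β ∧ β)) = 0 → 1 = 6

6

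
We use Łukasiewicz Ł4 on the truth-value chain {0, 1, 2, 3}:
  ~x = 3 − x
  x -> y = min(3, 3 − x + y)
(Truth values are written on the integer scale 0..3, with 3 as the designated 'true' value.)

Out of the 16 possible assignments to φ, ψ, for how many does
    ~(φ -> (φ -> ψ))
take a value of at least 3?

1

φ = 0, ψ = 0 ↦ 0  <
φ = 0, ψ = 1 ↦ 0  <
φ = 0, ψ = 2 ↦ 0  <
φ = 0, ψ = 3 ↦ 0  <
φ = 1, ψ = 0 ↦ 0  <
φ = 1, ψ = 1 ↦ 0  <
φ = 1, ψ = 2 ↦ 0  <
φ = 1, ψ = 3 ↦ 0  <
φ = 2, ψ = 0 ↦ 1  <
φ = 2, ψ = 1 ↦ 0  <
φ = 2, ψ = 2 ↦ 0  <
φ = 2, ψ = 3 ↦ 0  <
φ = 3, ψ = 0 ↦ 3  ≥
φ = 3, ψ = 1 ↦ 2  <
φ = 3, ψ = 2 ↦ 1  <
φ = 3, ψ = 3 ↦ 0  <
So 1 of the 16 assignments meets the threshold.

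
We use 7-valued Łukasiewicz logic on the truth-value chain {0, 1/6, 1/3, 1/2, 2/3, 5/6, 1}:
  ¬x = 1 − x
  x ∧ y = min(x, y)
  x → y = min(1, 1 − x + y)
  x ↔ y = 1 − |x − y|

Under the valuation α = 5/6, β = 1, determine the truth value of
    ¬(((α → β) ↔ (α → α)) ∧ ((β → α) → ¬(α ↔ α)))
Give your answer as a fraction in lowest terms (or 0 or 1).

α → β = 5/6 → 1 = 1
α → α = 5/6 → 5/6 = 1
(α → β) ↔ (α → α) = 1 ↔ 1 = 1
β → α = 1 → 5/6 = 5/6
α ↔ α = 5/6 ↔ 5/6 = 1
¬(α ↔ α) = ¬1 = 0
(β → α) → ¬(α ↔ α) = 5/6 → 0 = 1/6
((α → β) ↔ (α → α)) ∧ ((β → α) → ¬(α ↔ α)) = 1 ∧ 1/6 = 1/6
¬(((α → β) ↔ (α → α)) ∧ ((β → α) → ¬(α ↔ α))) = ¬1/6 = 5/6

5/6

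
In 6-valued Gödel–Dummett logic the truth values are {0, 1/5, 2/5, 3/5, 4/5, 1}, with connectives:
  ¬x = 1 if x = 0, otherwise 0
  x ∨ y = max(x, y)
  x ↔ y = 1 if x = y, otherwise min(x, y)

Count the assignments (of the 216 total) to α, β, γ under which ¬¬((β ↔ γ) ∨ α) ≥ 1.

value 1: 206 assignments (counts)
value 0: 10 assignments
So 206 of the 216 assignments meet the threshold.

206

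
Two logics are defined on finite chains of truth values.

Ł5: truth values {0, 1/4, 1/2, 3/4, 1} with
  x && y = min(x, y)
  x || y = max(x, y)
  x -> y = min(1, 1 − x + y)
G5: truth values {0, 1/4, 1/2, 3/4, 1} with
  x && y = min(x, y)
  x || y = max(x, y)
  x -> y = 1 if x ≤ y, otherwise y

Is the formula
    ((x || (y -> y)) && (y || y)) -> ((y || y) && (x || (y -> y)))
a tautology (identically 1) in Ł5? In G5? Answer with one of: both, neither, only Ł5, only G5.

In Ł5: every assignment gives 1 — tautology.
In G5: every assignment gives 1 — tautology.

both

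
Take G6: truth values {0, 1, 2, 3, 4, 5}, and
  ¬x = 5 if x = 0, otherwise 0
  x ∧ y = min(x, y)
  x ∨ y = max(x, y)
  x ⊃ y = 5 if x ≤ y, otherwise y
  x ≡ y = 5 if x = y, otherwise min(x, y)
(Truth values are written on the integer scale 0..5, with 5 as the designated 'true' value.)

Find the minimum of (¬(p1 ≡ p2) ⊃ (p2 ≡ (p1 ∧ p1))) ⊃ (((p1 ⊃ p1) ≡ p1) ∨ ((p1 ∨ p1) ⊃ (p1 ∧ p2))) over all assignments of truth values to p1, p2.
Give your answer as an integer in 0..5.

2

Take p1 = 2, p2 = 1:
p1 ≡ p2 = 2 ≡ 1 = 1
¬(p1 ≡ p2) = ¬1 = 0
p1 ∧ p1 = 2 ∧ 2 = 2
p2 ≡ (p1 ∧ p1) = 1 ≡ 2 = 1
¬(p1 ≡ p2) ⊃ (p2 ≡ (p1 ∧ p1)) = 0 ⊃ 1 = 5
p1 ⊃ p1 = 2 ⊃ 2 = 5
(p1 ⊃ p1) ≡ p1 = 5 ≡ 2 = 2
p1 ∨ p1 = 2 ∨ 2 = 2
p1 ∧ p2 = 2 ∧ 1 = 1
(p1 ∨ p1) ⊃ (p1 ∧ p2) = 2 ⊃ 1 = 1
((p1 ⊃ p1) ≡ p1) ∨ ((p1 ∨ p1) ⊃ (p1 ∧ p2)) = 2 ∨ 1 = 2
(¬(p1 ≡ p2) ⊃ (p2 ≡ (p1 ∧ p1))) ⊃ (((p1 ⊃ p1) ≡ p1) ∨ ((p1 ∨ p1) ⊃ (p1 ∧ p2))) = 5 ⊃ 2 = 2
No assignment yields a value below 2, so this is the minimum.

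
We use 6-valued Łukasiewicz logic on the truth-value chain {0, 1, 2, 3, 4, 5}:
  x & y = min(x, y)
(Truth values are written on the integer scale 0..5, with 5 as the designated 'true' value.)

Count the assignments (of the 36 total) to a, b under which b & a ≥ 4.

4

value 5: 1 assignment (counts)
value 4: 3 assignments (counts)
value 3: 5 assignments
value 2: 7 assignments
value 1: 9 assignments
value 0: 11 assignments
So 4 of the 36 assignments meet the threshold.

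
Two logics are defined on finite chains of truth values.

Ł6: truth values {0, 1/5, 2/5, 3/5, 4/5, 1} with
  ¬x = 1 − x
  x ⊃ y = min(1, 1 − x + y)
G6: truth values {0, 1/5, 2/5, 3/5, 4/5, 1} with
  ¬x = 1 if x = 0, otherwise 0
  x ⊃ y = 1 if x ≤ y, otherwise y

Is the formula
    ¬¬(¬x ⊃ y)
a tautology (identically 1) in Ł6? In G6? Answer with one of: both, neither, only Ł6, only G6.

neither

In Ł6: at x = 0, y = 0 the value is 0 — not a tautology.
In G6: at x = 0, y = 0 the value is 0 — not a tautology.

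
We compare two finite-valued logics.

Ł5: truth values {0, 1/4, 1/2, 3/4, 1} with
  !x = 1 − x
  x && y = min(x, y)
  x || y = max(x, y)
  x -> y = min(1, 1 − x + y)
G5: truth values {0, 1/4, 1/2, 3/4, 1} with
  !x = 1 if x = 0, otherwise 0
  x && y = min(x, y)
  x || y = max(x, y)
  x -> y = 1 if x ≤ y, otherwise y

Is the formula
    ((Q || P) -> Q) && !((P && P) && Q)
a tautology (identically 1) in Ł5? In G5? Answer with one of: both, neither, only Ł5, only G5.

In Ł5: at P = 1/4, Q = 0 the value is 3/4 — not a tautology.
In G5: at P = 1/4, Q = 0 the value is 0 — not a tautology.

neither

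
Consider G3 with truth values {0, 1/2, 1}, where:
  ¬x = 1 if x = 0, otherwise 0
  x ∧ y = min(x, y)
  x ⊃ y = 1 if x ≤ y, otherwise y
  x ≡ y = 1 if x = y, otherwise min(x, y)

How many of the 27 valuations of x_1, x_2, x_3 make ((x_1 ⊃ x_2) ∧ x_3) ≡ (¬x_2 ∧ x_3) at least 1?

11

value 1: 11 assignments (counts)
value 0: 16 assignments
So 11 of the 27 assignments meet the threshold.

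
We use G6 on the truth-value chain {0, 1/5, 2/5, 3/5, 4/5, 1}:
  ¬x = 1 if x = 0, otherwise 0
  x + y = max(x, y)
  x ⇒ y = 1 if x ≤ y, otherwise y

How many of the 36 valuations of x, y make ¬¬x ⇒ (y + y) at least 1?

11

value 1: 11 assignments (counts)
value 4/5: 5 assignments
value 3/5: 5 assignments
value 2/5: 5 assignments
value 1/5: 5 assignments
value 0: 5 assignments
So 11 of the 36 assignments meet the threshold.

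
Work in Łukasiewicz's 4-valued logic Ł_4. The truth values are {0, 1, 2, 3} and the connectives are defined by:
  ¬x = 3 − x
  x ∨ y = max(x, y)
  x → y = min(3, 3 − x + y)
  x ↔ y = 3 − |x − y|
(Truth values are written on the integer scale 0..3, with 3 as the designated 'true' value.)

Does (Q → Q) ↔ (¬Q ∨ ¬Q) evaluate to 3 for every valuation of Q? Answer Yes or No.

Counterexample: take Q = 1.
Q → Q = 1 → 1 = 3
¬Q = ¬1 = 2
¬Q = ¬1 = 2
¬Q ∨ ¬Q = 2 ∨ 2 = 2
(Q → Q) ↔ (¬Q ∨ ¬Q) = 3 ↔ 2 = 2
This gives 2 ≠ 3.

No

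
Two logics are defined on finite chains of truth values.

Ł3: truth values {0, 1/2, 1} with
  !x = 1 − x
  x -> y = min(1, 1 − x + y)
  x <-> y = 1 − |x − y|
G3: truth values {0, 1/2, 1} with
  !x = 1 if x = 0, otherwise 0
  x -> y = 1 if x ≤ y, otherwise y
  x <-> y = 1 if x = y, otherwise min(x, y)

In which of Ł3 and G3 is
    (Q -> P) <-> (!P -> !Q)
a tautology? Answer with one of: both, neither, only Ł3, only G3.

In Ł3: every assignment gives 1 — tautology.
In G3: at P = 1/2, Q = 1 the value is 1/2 — not a tautology.

only Ł3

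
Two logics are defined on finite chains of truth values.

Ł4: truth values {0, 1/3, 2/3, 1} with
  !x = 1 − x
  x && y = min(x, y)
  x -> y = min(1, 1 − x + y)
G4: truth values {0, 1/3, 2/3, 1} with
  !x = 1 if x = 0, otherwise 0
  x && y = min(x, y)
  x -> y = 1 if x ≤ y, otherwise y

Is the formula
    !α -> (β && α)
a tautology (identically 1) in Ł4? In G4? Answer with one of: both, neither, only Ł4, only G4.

neither

In Ł4: at α = 0, β = 0 the value is 0 — not a tautology.
In G4: at α = 0, β = 0 the value is 0 — not a tautology.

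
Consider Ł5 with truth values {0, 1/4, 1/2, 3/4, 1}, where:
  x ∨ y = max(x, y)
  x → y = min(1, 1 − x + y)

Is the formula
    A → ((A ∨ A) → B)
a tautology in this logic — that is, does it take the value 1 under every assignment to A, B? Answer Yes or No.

No

Counterexample: take A = 3/4, B = 0.
A ∨ A = 3/4 ∨ 3/4 = 3/4
(A ∨ A) → B = 3/4 → 0 = 1/4
A → ((A ∨ A) → B) = 3/4 → 1/4 = 1/2
This gives 1/2 ≠ 1.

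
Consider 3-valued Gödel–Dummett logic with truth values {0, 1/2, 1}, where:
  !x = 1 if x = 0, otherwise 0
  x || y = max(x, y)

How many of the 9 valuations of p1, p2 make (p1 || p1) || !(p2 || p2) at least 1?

5

p1 = 0, p2 = 0 ↦ 1  ≥
p1 = 0, p2 = 1/2 ↦ 0  <
p1 = 0, p2 = 1 ↦ 0  <
p1 = 1/2, p2 = 0 ↦ 1  ≥
p1 = 1/2, p2 = 1/2 ↦ 1/2  <
p1 = 1/2, p2 = 1 ↦ 1/2  <
p1 = 1, p2 = 0 ↦ 1  ≥
p1 = 1, p2 = 1/2 ↦ 1  ≥
p1 = 1, p2 = 1 ↦ 1  ≥
So 5 of the 9 assignments meet the threshold.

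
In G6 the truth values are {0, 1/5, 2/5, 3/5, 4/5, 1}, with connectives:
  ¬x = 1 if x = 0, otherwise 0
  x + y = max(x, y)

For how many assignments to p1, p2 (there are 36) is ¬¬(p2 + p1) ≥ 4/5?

value 1: 35 assignments (counts)
value 0: 1 assignment
So 35 of the 36 assignments meet the threshold.

35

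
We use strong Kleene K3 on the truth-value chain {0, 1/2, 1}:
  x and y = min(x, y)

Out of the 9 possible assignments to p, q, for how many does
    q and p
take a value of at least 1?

1

p = 0, q = 0 ↦ 0  <
p = 0, q = 1/2 ↦ 0  <
p = 0, q = 1 ↦ 0  <
p = 1/2, q = 0 ↦ 0  <
p = 1/2, q = 1/2 ↦ 1/2  <
p = 1/2, q = 1 ↦ 1/2  <
p = 1, q = 0 ↦ 0  <
p = 1, q = 1/2 ↦ 1/2  <
p = 1, q = 1 ↦ 1  ≥
So 1 of the 9 assignments meets the threshold.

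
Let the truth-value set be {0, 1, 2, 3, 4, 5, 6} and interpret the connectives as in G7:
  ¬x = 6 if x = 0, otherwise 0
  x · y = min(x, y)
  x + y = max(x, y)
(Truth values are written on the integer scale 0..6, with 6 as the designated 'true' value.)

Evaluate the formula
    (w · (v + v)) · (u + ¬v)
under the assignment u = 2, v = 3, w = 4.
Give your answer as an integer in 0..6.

v + v = 3 + 3 = 3
w · (v + v) = 4 · 3 = 3
¬v = ¬3 = 0
u + ¬v = 2 + 0 = 2
(w · (v + v)) · (u + ¬v) = 3 · 2 = 2

2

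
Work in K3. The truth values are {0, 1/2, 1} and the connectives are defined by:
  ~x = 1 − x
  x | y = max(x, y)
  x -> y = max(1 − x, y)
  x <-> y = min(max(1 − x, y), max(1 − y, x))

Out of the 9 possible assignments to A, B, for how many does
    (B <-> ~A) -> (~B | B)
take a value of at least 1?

6

A = 0, B = 0 ↦ 1  ≥
A = 0, B = 1/2 ↦ 1/2  <
A = 0, B = 1 ↦ 1  ≥
A = 1/2, B = 0 ↦ 1  ≥
A = 1/2, B = 1/2 ↦ 1/2  <
A = 1/2, B = 1 ↦ 1  ≥
A = 1, B = 0 ↦ 1  ≥
A = 1, B = 1/2 ↦ 1/2  <
A = 1, B = 1 ↦ 1  ≥
So 6 of the 9 assignments meet the threshold.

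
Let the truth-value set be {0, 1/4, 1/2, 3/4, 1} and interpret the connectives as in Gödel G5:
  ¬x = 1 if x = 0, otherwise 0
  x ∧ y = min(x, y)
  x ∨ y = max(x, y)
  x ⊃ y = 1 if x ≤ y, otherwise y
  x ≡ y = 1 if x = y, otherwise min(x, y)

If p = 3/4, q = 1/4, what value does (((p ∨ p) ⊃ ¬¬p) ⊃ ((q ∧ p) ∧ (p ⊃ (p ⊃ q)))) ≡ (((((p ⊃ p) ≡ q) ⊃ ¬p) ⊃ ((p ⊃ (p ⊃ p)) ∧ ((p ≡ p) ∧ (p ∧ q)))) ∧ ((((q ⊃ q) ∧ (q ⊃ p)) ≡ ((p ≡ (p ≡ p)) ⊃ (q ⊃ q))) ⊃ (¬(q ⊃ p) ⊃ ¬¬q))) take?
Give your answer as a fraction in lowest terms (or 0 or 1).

1/4

p ∨ p = 3/4 ∨ 3/4 = 3/4
¬p = ¬3/4 = 0
¬¬p = ¬0 = 1
(p ∨ p) ⊃ ¬¬p = 3/4 ⊃ 1 = 1
q ∧ p = 1/4 ∧ 3/4 = 1/4
p ⊃ q = 3/4 ⊃ 1/4 = 1/4
p ⊃ (p ⊃ q) = 3/4 ⊃ 1/4 = 1/4
(q ∧ p) ∧ (p ⊃ (p ⊃ q)) = 1/4 ∧ 1/4 = 1/4
((p ∨ p) ⊃ ¬¬p) ⊃ ((q ∧ p) ∧ (p ⊃ (p ⊃ q))) = 1 ⊃ 1/4 = 1/4
p ⊃ p = 3/4 ⊃ 3/4 = 1
(p ⊃ p) ≡ q = 1 ≡ 1/4 = 1/4
¬p = ¬3/4 = 0
((p ⊃ p) ≡ q) ⊃ ¬p = 1/4 ⊃ 0 = 0
p ⊃ p = 3/4 ⊃ 3/4 = 1
p ⊃ (p ⊃ p) = 3/4 ⊃ 1 = 1
p ≡ p = 3/4 ≡ 3/4 = 1
p ∧ q = 3/4 ∧ 1/4 = 1/4
(p ≡ p) ∧ (p ∧ q) = 1 ∧ 1/4 = 1/4
(p ⊃ (p ⊃ p)) ∧ ((p ≡ p) ∧ (p ∧ q)) = 1 ∧ 1/4 = 1/4
(((p ⊃ p) ≡ q) ⊃ ¬p) ⊃ ((p ⊃ (p ⊃ p)) ∧ ((p ≡ p) ∧ (p ∧ q))) = 0 ⊃ 1/4 = 1
q ⊃ q = 1/4 ⊃ 1/4 = 1
q ⊃ p = 1/4 ⊃ 3/4 = 1
(q ⊃ q) ∧ (q ⊃ p) = 1 ∧ 1 = 1
p ≡ p = 3/4 ≡ 3/4 = 1
p ≡ (p ≡ p) = 3/4 ≡ 1 = 3/4
q ⊃ q = 1/4 ⊃ 1/4 = 1
(p ≡ (p ≡ p)) ⊃ (q ⊃ q) = 3/4 ⊃ 1 = 1
((q ⊃ q) ∧ (q ⊃ p)) ≡ ((p ≡ (p ≡ p)) ⊃ (q ⊃ q)) = 1 ≡ 1 = 1
q ⊃ p = 1/4 ⊃ 3/4 = 1
¬(q ⊃ p) = ¬1 = 0
¬q = ¬1/4 = 0
¬¬q = ¬0 = 1
¬(q ⊃ p) ⊃ ¬¬q = 0 ⊃ 1 = 1
(((q ⊃ q) ∧ (q ⊃ p)) ≡ ((p ≡ (p ≡ p)) ⊃ (q ⊃ q))) ⊃ (¬(q ⊃ p) ⊃ ¬¬q) = 1 ⊃ 1 = 1
((((p ⊃ p) ≡ q) ⊃ ¬p) ⊃ ((p ⊃ (p ⊃ p)) ∧ ((p ≡ p) ∧ (p ∧ q)))) ∧ ((((q ⊃ q) ∧ (q ⊃ p)) ≡ ((p ≡ (p ≡ p)) ⊃ (q ⊃ q))) ⊃ (¬(q ⊃ p) ⊃ ¬¬q)) = 1 ∧ 1 = 1
(((p ∨ p) ⊃ ¬¬p) ⊃ ((q ∧ p) ∧ (p ⊃ (p ⊃ q)))) ≡ (((((p ⊃ p) ≡ q) ⊃ ¬p) ⊃ ((p ⊃ (p ⊃ p)) ∧ ((p ≡ p) ∧ (p ∧ q)))) ∧ ((((q ⊃ q) ∧ (q ⊃ p)) ≡ ((p ≡ (p ≡ p)) ⊃ (q ⊃ q))) ⊃ (¬(q ⊃ p) ⊃ ¬¬q))) = 1/4 ≡ 1 = 1/4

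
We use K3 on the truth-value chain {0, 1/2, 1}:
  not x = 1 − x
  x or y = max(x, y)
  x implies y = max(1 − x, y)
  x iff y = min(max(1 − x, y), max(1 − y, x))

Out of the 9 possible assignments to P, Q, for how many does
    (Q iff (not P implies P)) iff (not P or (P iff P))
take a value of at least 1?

2

P = 0, Q = 0 ↦ 1  ≥
P = 0, Q = 1/2 ↦ 1/2  <
P = 0, Q = 1 ↦ 0  <
P = 1/2, Q = 0 ↦ 1/2  <
P = 1/2, Q = 1/2 ↦ 1/2  <
P = 1/2, Q = 1 ↦ 1/2  <
P = 1, Q = 0 ↦ 0  <
P = 1, Q = 1/2 ↦ 1/2  <
P = 1, Q = 1 ↦ 1  ≥
So 2 of the 9 assignments meet the threshold.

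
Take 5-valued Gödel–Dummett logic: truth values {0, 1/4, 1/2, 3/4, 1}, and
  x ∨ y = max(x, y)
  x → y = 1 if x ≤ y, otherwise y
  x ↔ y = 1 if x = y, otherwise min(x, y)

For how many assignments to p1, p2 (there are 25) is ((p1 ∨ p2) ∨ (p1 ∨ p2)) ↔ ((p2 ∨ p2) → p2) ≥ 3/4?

value 1: 9 assignments (counts)
value 3/4: 7 assignments (counts)
value 1/2: 5 assignments
value 1/4: 3 assignments
value 0: 1 assignment
So 16 of the 25 assignments meet the threshold.

16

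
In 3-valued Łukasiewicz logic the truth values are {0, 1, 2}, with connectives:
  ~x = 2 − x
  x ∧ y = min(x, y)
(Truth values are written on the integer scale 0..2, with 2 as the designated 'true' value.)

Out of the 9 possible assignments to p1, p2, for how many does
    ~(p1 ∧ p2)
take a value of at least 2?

p1 = 0, p2 = 0 ↦ 2  ≥
p1 = 0, p2 = 1 ↦ 2  ≥
p1 = 0, p2 = 2 ↦ 2  ≥
p1 = 1, p2 = 0 ↦ 2  ≥
p1 = 1, p2 = 1 ↦ 1  <
p1 = 1, p2 = 2 ↦ 1  <
p1 = 2, p2 = 0 ↦ 2  ≥
p1 = 2, p2 = 1 ↦ 1  <
p1 = 2, p2 = 2 ↦ 0  <
So 5 of the 9 assignments meet the threshold.

5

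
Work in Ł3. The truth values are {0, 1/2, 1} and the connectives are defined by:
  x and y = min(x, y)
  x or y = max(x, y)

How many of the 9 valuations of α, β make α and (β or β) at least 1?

α = 0, β = 0 ↦ 0  <
α = 0, β = 1/2 ↦ 0  <
α = 0, β = 1 ↦ 0  <
α = 1/2, β = 0 ↦ 0  <
α = 1/2, β = 1/2 ↦ 1/2  <
α = 1/2, β = 1 ↦ 1/2  <
α = 1, β = 0 ↦ 0  <
α = 1, β = 1/2 ↦ 1/2  <
α = 1, β = 1 ↦ 1  ≥
So 1 of the 9 assignments meets the threshold.

1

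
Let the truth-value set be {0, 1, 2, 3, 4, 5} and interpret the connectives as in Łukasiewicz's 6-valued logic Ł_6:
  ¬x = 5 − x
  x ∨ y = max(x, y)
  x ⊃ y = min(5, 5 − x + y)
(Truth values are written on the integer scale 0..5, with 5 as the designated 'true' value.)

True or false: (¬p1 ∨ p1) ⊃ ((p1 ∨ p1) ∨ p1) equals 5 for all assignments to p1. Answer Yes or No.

No

Counterexample: take p1 = 0.
¬p1 = ¬0 = 5
¬p1 ∨ p1 = 5 ∨ 0 = 5
p1 ∨ p1 = 0 ∨ 0 = 0
(p1 ∨ p1) ∨ p1 = 0 ∨ 0 = 0
(¬p1 ∨ p1) ⊃ ((p1 ∨ p1) ∨ p1) = 5 ⊃ 0 = 0
This gives 0 ≠ 5.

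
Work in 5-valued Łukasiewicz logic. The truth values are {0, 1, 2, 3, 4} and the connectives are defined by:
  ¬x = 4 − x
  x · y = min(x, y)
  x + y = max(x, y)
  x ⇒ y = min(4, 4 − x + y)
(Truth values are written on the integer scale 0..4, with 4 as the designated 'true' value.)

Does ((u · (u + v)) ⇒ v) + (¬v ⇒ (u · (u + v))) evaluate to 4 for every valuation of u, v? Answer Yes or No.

Counterexample: take u = 1, v = 0.
u + v = 1 + 0 = 1
u · (u + v) = 1 · 1 = 1
(u · (u + v)) ⇒ v = 1 ⇒ 0 = 3
¬v = ¬0 = 4
u + v = 1 + 0 = 1
u · (u + v) = 1 · 1 = 1
¬v ⇒ (u · (u + v)) = 4 ⇒ 1 = 1
((u · (u + v)) ⇒ v) + (¬v ⇒ (u · (u + v))) = 3 + 1 = 3
This gives 3 ≠ 4.

No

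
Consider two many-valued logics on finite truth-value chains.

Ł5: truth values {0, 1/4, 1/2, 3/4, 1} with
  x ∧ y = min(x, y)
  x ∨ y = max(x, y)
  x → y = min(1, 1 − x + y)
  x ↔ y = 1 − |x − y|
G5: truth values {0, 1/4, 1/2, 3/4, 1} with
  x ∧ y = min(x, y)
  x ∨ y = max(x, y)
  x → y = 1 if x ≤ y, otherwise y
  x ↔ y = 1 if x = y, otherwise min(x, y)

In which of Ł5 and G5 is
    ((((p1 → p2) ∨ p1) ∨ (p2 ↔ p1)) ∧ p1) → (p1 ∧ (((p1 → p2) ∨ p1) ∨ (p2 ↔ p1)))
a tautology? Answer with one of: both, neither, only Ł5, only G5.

In Ł5: every assignment gives 1 — tautology.
In G5: every assignment gives 1 — tautology.

both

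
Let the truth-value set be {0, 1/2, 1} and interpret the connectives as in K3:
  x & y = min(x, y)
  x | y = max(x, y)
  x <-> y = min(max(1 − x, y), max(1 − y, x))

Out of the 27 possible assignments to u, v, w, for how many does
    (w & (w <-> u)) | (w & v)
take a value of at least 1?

value 1: 5 assignments (counts)
value 1/2: 12 assignments
value 0: 10 assignments
So 5 of the 27 assignments meet the threshold.

5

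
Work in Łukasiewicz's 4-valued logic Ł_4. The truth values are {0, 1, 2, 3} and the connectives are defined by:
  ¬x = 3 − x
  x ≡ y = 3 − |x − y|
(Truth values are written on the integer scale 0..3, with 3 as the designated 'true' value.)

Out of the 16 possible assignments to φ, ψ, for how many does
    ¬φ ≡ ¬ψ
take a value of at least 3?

4

φ = 0, ψ = 0 ↦ 3  ≥
φ = 0, ψ = 1 ↦ 2  <
φ = 0, ψ = 2 ↦ 1  <
φ = 0, ψ = 3 ↦ 0  <
φ = 1, ψ = 0 ↦ 2  <
φ = 1, ψ = 1 ↦ 3  ≥
φ = 1, ψ = 2 ↦ 2  <
φ = 1, ψ = 3 ↦ 1  <
φ = 2, ψ = 0 ↦ 1  <
φ = 2, ψ = 1 ↦ 2  <
φ = 2, ψ = 2 ↦ 3  ≥
φ = 2, ψ = 3 ↦ 2  <
φ = 3, ψ = 0 ↦ 0  <
φ = 3, ψ = 1 ↦ 1  <
φ = 3, ψ = 2 ↦ 2  <
φ = 3, ψ = 3 ↦ 3  ≥
So 4 of the 16 assignments meet the threshold.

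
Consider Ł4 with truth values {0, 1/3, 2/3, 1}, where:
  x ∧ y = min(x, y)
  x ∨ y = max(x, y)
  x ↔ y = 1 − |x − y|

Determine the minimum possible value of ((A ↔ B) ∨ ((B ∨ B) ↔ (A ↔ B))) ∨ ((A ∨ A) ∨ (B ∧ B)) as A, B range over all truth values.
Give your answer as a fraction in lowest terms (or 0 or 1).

2/3

Take A = 0, B = 1/3:
A ↔ B = 0 ↔ 1/3 = 2/3
B ∨ B = 1/3 ∨ 1/3 = 1/3
A ↔ B = 0 ↔ 1/3 = 2/3
(B ∨ B) ↔ (A ↔ B) = 1/3 ↔ 2/3 = 2/3
(A ↔ B) ∨ ((B ∨ B) ↔ (A ↔ B)) = 2/3 ∨ 2/3 = 2/3
A ∨ A = 0 ∨ 0 = 0
B ∧ B = 1/3 ∧ 1/3 = 1/3
(A ∨ A) ∨ (B ∧ B) = 0 ∨ 1/3 = 1/3
((A ↔ B) ∨ ((B ∨ B) ↔ (A ↔ B))) ∨ ((A ∨ A) ∨ (B ∧ B)) = 2/3 ∨ 1/3 = 2/3
No assignment yields a value below 2/3, so this is the minimum.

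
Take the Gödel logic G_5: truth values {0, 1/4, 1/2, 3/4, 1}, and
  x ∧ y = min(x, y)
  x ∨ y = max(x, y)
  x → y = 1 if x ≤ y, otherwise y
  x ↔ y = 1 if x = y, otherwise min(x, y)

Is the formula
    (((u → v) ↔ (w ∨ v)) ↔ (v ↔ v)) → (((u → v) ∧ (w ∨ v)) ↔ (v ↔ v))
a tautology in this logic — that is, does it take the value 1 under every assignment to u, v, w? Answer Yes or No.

No

Counterexample: take u = 1/4, v = 0, w = 0.
u → v = 1/4 → 0 = 0
w ∨ v = 0 ∨ 0 = 0
(u → v) ↔ (w ∨ v) = 0 ↔ 0 = 1
v ↔ v = 0 ↔ 0 = 1
((u → v) ↔ (w ∨ v)) ↔ (v ↔ v) = 1 ↔ 1 = 1
u → v = 1/4 → 0 = 0
w ∨ v = 0 ∨ 0 = 0
(u → v) ∧ (w ∨ v) = 0 ∧ 0 = 0
v ↔ v = 0 ↔ 0 = 1
((u → v) ∧ (w ∨ v)) ↔ (v ↔ v) = 0 ↔ 1 = 0
(((u → v) ↔ (w ∨ v)) ↔ (v ↔ v)) → (((u → v) ∧ (w ∨ v)) ↔ (v ↔ v)) = 1 → 0 = 0
This gives 0 ≠ 1.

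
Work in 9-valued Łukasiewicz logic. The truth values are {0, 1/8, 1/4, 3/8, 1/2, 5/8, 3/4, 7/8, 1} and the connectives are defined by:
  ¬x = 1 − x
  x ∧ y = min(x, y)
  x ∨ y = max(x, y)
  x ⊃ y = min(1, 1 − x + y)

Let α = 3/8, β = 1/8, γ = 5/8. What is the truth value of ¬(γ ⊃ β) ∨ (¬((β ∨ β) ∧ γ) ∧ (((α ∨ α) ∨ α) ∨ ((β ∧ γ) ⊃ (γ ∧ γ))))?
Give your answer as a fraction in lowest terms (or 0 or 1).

7/8

γ ⊃ β = 5/8 ⊃ 1/8 = 1/2
¬(γ ⊃ β) = ¬1/2 = 1/2
β ∨ β = 1/8 ∨ 1/8 = 1/8
(β ∨ β) ∧ γ = 1/8 ∧ 5/8 = 1/8
¬((β ∨ β) ∧ γ) = ¬1/8 = 7/8
α ∨ α = 3/8 ∨ 3/8 = 3/8
(α ∨ α) ∨ α = 3/8 ∨ 3/8 = 3/8
β ∧ γ = 1/8 ∧ 5/8 = 1/8
γ ∧ γ = 5/8 ∧ 5/8 = 5/8
(β ∧ γ) ⊃ (γ ∧ γ) = 1/8 ⊃ 5/8 = 1
((α ∨ α) ∨ α) ∨ ((β ∧ γ) ⊃ (γ ∧ γ)) = 3/8 ∨ 1 = 1
¬((β ∨ β) ∧ γ) ∧ (((α ∨ α) ∨ α) ∨ ((β ∧ γ) ⊃ (γ ∧ γ))) = 7/8 ∧ 1 = 7/8
¬(γ ⊃ β) ∨ (¬((β ∨ β) ∧ γ) ∧ (((α ∨ α) ∨ α) ∨ ((β ∧ γ) ⊃ (γ ∧ γ)))) = 1/2 ∨ 7/8 = 7/8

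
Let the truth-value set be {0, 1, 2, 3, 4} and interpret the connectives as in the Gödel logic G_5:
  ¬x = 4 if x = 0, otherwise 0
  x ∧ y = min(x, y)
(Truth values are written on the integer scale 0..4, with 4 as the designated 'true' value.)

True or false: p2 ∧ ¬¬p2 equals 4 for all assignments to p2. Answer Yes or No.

Counterexample: take p2 = 0.
¬p2 = ¬0 = 4
¬¬p2 = ¬4 = 0
p2 ∧ ¬¬p2 = 0 ∧ 0 = 0
This gives 0 ≠ 4.

No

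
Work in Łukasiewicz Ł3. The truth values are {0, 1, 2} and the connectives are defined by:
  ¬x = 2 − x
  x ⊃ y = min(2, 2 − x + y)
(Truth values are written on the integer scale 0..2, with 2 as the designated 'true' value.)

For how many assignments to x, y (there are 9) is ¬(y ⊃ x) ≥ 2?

1

x = 0, y = 0 ↦ 0  <
x = 0, y = 1 ↦ 1  <
x = 0, y = 2 ↦ 2  ≥
x = 1, y = 0 ↦ 0  <
x = 1, y = 1 ↦ 0  <
x = 1, y = 2 ↦ 1  <
x = 2, y = 0 ↦ 0  <
x = 2, y = 1 ↦ 0  <
x = 2, y = 2 ↦ 0  <
So 1 of the 9 assignments meets the threshold.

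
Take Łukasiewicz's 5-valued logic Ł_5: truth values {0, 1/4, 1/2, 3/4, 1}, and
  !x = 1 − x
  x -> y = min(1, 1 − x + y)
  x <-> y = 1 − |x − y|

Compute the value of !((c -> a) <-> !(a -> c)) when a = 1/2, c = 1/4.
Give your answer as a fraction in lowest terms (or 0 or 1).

c -> a = 1/4 -> 1/2 = 1
a -> c = 1/2 -> 1/4 = 3/4
!(a -> c) = !3/4 = 1/4
(c -> a) <-> !(a -> c) = 1 <-> 1/4 = 1/4
!((c -> a) <-> !(a -> c)) = !1/4 = 3/4

3/4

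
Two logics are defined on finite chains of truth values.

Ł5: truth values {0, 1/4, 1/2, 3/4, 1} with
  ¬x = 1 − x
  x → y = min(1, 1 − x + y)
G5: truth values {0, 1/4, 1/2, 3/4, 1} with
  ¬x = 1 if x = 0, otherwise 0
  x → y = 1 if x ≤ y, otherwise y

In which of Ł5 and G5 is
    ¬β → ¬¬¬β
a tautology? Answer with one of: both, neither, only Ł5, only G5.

In Ł5: every assignment gives 1 — tautology.
In G5: every assignment gives 1 — tautology.

both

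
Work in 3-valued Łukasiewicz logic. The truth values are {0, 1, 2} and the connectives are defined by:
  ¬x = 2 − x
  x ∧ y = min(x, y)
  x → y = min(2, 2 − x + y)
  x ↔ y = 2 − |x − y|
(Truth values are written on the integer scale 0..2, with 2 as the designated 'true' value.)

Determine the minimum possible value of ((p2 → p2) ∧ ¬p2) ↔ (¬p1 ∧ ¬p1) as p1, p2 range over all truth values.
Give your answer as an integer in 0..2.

Take p1 = 0, p2 = 2:
p2 → p2 = 2 → 2 = 2
¬p2 = ¬2 = 0
(p2 → p2) ∧ ¬p2 = 2 ∧ 0 = 0
¬p1 = ¬0 = 2
¬p1 = ¬0 = 2
¬p1 ∧ ¬p1 = 2 ∧ 2 = 2
((p2 → p2) ∧ ¬p2) ↔ (¬p1 ∧ ¬p1) = 0 ↔ 2 = 0
No assignment yields a value below 0, so this is the minimum.

0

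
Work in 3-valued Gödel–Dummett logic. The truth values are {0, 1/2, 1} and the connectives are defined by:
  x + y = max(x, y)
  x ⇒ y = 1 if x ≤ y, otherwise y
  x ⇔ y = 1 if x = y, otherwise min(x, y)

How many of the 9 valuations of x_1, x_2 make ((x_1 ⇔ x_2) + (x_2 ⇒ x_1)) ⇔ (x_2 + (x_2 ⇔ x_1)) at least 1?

x_1 = 0, x_2 = 0 ↦ 1  ≥
x_1 = 0, x_2 = 1/2 ↦ 0  <
x_1 = 0, x_2 = 1 ↦ 0  <
x_1 = 1/2, x_2 = 0 ↦ 0  <
x_1 = 1/2, x_2 = 1/2 ↦ 1  ≥
x_1 = 1/2, x_2 = 1 ↦ 1/2  <
x_1 = 1, x_2 = 0 ↦ 0  <
x_1 = 1, x_2 = 1/2 ↦ 1/2  <
x_1 = 1, x_2 = 1 ↦ 1  ≥
So 3 of the 9 assignments meet the threshold.

3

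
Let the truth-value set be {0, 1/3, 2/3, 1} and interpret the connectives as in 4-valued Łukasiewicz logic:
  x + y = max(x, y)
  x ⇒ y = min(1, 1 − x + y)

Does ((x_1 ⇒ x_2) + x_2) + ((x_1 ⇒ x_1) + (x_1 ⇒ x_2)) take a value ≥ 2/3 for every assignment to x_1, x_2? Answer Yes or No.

x_1 = 0, x_2 = 0 ↦ 1
x_1 = 0, x_2 = 1/3 ↦ 1
x_1 = 0, x_2 = 2/3 ↦ 1
x_1 = 0, x_2 = 1 ↦ 1
x_1 = 1/3, x_2 = 0 ↦ 1
x_1 = 1/3, x_2 = 1/3 ↦ 1
x_1 = 1/3, x_2 = 2/3 ↦ 1
x_1 = 1/3, x_2 = 1 ↦ 1
x_1 = 2/3, x_2 = 0 ↦ 1
x_1 = 2/3, x_2 = 1/3 ↦ 1
x_1 = 2/3, x_2 = 2/3 ↦ 1
x_1 = 2/3, x_2 = 1 ↦ 1
x_1 = 1, x_2 = 0 ↦ 1
x_1 = 1, x_2 = 1/3 ↦ 1
x_1 = 1, x_2 = 2/3 ↦ 1
x_1 = 1, x_2 = 1 ↦ 1
Every assignment gives a value ≥ 2/3.

Yes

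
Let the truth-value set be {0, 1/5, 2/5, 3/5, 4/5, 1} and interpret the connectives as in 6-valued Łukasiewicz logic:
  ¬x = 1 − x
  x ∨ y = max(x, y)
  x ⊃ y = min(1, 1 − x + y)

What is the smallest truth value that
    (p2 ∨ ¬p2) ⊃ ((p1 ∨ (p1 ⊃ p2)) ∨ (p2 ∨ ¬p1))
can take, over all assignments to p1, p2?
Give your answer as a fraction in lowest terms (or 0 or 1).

3/5

Take p1 = 2/5, p2 = 0:
¬p2 = ¬0 = 1
p2 ∨ ¬p2 = 0 ∨ 1 = 1
p1 ⊃ p2 = 2/5 ⊃ 0 = 3/5
p1 ∨ (p1 ⊃ p2) = 2/5 ∨ 3/5 = 3/5
¬p1 = ¬2/5 = 3/5
p2 ∨ ¬p1 = 0 ∨ 3/5 = 3/5
(p1 ∨ (p1 ⊃ p2)) ∨ (p2 ∨ ¬p1) = 3/5 ∨ 3/5 = 3/5
(p2 ∨ ¬p2) ⊃ ((p1 ∨ (p1 ⊃ p2)) ∨ (p2 ∨ ¬p1)) = 1 ⊃ 3/5 = 3/5
No assignment yields a value below 3/5, so this is the minimum.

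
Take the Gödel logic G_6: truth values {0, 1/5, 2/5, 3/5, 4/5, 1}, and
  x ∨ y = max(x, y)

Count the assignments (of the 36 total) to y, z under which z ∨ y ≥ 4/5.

20

value 1: 11 assignments (counts)
value 4/5: 9 assignments (counts)
value 3/5: 7 assignments
value 2/5: 5 assignments
value 1/5: 3 assignments
value 0: 1 assignment
So 20 of the 36 assignments meet the threshold.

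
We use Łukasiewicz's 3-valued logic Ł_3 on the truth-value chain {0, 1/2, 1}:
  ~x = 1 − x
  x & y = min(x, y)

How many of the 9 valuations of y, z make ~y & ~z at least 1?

1

y = 0, z = 0 ↦ 1  ≥
y = 0, z = 1/2 ↦ 1/2  <
y = 0, z = 1 ↦ 0  <
y = 1/2, z = 0 ↦ 1/2  <
y = 1/2, z = 1/2 ↦ 1/2  <
y = 1/2, z = 1 ↦ 0  <
y = 1, z = 0 ↦ 0  <
y = 1, z = 1/2 ↦ 0  <
y = 1, z = 1 ↦ 0  <
So 1 of the 9 assignments meets the threshold.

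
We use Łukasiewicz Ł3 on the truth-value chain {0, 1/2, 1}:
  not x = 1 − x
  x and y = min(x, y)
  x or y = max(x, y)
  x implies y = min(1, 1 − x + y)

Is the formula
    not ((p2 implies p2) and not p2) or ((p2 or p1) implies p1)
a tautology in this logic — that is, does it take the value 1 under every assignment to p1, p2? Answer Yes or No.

No

Counterexample: take p1 = 0, p2 = 1/2.
p2 implies p2 = 1/2 implies 1/2 = 1
not p2 = not 1/2 = 1/2
(p2 implies p2) and not p2 = 1 and 1/2 = 1/2
not ((p2 implies p2) and not p2) = not 1/2 = 1/2
p2 or p1 = 1/2 or 0 = 1/2
(p2 or p1) implies p1 = 1/2 implies 0 = 1/2
not ((p2 implies p2) and not p2) or ((p2 or p1) implies p1) = 1/2 or 1/2 = 1/2
This gives 1/2 ≠ 1.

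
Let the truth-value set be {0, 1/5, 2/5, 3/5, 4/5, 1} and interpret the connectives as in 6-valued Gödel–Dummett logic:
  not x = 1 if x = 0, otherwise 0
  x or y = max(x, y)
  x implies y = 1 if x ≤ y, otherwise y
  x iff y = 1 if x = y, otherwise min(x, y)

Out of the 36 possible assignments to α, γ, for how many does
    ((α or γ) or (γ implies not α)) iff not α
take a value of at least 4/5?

6

value 1: 6 assignments (counts)
value 0: 30 assignments
So 6 of the 36 assignments meet the threshold.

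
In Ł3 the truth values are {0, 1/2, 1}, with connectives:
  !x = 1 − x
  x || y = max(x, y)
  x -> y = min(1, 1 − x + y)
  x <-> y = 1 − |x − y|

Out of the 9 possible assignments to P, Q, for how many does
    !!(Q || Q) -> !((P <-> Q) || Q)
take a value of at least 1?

5

P = 0, Q = 0 ↦ 1  ≥
P = 0, Q = 1/2 ↦ 1  ≥
P = 0, Q = 1 ↦ 0  <
P = 1/2, Q = 0 ↦ 1  ≥
P = 1/2, Q = 1/2 ↦ 1/2  <
P = 1/2, Q = 1 ↦ 0  <
P = 1, Q = 0 ↦ 1  ≥
P = 1, Q = 1/2 ↦ 1  ≥
P = 1, Q = 1 ↦ 0  <
So 5 of the 9 assignments meet the threshold.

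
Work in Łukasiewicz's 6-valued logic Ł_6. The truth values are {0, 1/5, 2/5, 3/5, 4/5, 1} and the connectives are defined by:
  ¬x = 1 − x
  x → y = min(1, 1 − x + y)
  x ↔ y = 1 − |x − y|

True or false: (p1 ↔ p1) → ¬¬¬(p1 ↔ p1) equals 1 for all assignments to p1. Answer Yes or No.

Counterexample: take p1 = 0.
p1 ↔ p1 = 0 ↔ 0 = 1
p1 ↔ p1 = 0 ↔ 0 = 1
¬(p1 ↔ p1) = ¬1 = 0
¬¬(p1 ↔ p1) = ¬0 = 1
¬¬¬(p1 ↔ p1) = ¬1 = 0
(p1 ↔ p1) → ¬¬¬(p1 ↔ p1) = 1 → 0 = 0
This gives 0 ≠ 1.

No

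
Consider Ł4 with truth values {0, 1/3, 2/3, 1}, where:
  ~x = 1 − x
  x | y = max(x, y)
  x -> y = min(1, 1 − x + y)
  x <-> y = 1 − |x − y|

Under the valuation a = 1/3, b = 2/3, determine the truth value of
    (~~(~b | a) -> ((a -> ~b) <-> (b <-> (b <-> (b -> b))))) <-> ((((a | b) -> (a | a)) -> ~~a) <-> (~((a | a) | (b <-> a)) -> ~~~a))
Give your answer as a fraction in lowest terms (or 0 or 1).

2/3

~b = ~2/3 = 1/3
~b | a = 1/3 | 1/3 = 1/3
~(~b | a) = ~1/3 = 2/3
~~(~b | a) = ~2/3 = 1/3
~b = ~2/3 = 1/3
a -> ~b = 1/3 -> 1/3 = 1
b -> b = 2/3 -> 2/3 = 1
b <-> (b -> b) = 2/3 <-> 1 = 2/3
b <-> (b <-> (b -> b)) = 2/3 <-> 2/3 = 1
(a -> ~b) <-> (b <-> (b <-> (b -> b))) = 1 <-> 1 = 1
~~(~b | a) -> ((a -> ~b) <-> (b <-> (b <-> (b -> b)))) = 1/3 -> 1 = 1
a | b = 1/3 | 2/3 = 2/3
a | a = 1/3 | 1/3 = 1/3
(a | b) -> (a | a) = 2/3 -> 1/3 = 2/3
~a = ~1/3 = 2/3
~~a = ~2/3 = 1/3
((a | b) -> (a | a)) -> ~~a = 2/3 -> 1/3 = 2/3
a | a = 1/3 | 1/3 = 1/3
b <-> a = 2/3 <-> 1/3 = 2/3
(a | a) | (b <-> a) = 1/3 | 2/3 = 2/3
~((a | a) | (b <-> a)) = ~2/3 = 1/3
~a = ~1/3 = 2/3
~~a = ~2/3 = 1/3
~~~a = ~1/3 = 2/3
~((a | a) | (b <-> a)) -> ~~~a = 1/3 -> 2/3 = 1
(((a | b) -> (a | a)) -> ~~a) <-> (~((a | a) | (b <-> a)) -> ~~~a) = 2/3 <-> 1 = 2/3
(~~(~b | a) -> ((a -> ~b) <-> (b <-> (b <-> (b -> b))))) <-> ((((a | b) -> (a | a)) -> ~~a) <-> (~((a | a) | (b <-> a)) -> ~~~a)) = 1 <-> 2/3 = 2/3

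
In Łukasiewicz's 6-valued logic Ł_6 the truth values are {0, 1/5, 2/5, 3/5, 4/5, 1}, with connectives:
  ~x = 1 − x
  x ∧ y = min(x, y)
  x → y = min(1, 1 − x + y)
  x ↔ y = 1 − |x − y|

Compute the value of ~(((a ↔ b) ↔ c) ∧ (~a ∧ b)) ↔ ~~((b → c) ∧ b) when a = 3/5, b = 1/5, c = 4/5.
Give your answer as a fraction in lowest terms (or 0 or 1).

2/5

a ↔ b = 3/5 ↔ 1/5 = 3/5
(a ↔ b) ↔ c = 3/5 ↔ 4/5 = 4/5
~a = ~3/5 = 2/5
~a ∧ b = 2/5 ∧ 1/5 = 1/5
((a ↔ b) ↔ c) ∧ (~a ∧ b) = 4/5 ∧ 1/5 = 1/5
~(((a ↔ b) ↔ c) ∧ (~a ∧ b)) = ~1/5 = 4/5
b → c = 1/5 → 4/5 = 1
(b → c) ∧ b = 1 ∧ 1/5 = 1/5
~((b → c) ∧ b) = ~1/5 = 4/5
~~((b → c) ∧ b) = ~4/5 = 1/5
~(((a ↔ b) ↔ c) ∧ (~a ∧ b)) ↔ ~~((b → c) ∧ b) = 4/5 ↔ 1/5 = 2/5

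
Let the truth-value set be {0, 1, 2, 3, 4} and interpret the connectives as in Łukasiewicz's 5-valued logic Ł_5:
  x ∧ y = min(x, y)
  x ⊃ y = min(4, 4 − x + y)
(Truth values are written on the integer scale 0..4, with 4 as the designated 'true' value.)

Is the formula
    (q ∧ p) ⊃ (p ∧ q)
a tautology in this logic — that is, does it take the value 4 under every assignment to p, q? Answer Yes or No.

At p = 1, q = 4, for instance:
q ∧ p = 4 ∧ 1 = 1
p ∧ q = 1 ∧ 4 = 1
(q ∧ p) ⊃ (p ∧ q) = 1 ⊃ 1 = 4
and checking the remaining 24 assignments likewise gives ≥ 4 in every case.

Yes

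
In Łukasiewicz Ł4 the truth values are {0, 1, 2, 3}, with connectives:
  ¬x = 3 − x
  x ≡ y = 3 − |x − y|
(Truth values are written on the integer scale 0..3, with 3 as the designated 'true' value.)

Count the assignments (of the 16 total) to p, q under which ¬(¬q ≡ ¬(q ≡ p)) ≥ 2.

5

p = 0, q = 0 ↦ 3  ≥
p = 0, q = 1 ↦ 1  <
p = 0, q = 2 ↦ 1  <
p = 0, q = 3 ↦ 3  ≥
p = 1, q = 0 ↦ 2  ≥
p = 1, q = 1 ↦ 2  ≥
p = 1, q = 2 ↦ 0  <
p = 1, q = 3 ↦ 2  ≥
p = 2, q = 0 ↦ 1  <
p = 2, q = 1 ↦ 1  <
p = 2, q = 2 ↦ 1  <
p = 2, q = 3 ↦ 1  <
p = 3, q = 0 ↦ 0  <
p = 3, q = 1 ↦ 0  <
p = 3, q = 2 ↦ 0  <
p = 3, q = 3 ↦ 0  <
So 5 of the 16 assignments meet the threshold.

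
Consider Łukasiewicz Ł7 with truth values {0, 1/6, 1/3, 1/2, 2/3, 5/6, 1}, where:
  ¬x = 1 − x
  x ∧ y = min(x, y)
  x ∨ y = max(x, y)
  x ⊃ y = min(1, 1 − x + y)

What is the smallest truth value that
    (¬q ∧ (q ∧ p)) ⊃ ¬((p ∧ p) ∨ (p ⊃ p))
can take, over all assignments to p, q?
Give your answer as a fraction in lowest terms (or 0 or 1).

Take p = 1/2, q = 1/2:
¬q = ¬1/2 = 1/2
q ∧ p = 1/2 ∧ 1/2 = 1/2
¬q ∧ (q ∧ p) = 1/2 ∧ 1/2 = 1/2
p ∧ p = 1/2 ∧ 1/2 = 1/2
p ⊃ p = 1/2 ⊃ 1/2 = 1
(p ∧ p) ∨ (p ⊃ p) = 1/2 ∨ 1 = 1
¬((p ∧ p) ∨ (p ⊃ p)) = ¬1 = 0
(¬q ∧ (q ∧ p)) ⊃ ¬((p ∧ p) ∨ (p ⊃ p)) = 1/2 ⊃ 0 = 1/2
No assignment yields a value below 1/2, so this is the minimum.

1/2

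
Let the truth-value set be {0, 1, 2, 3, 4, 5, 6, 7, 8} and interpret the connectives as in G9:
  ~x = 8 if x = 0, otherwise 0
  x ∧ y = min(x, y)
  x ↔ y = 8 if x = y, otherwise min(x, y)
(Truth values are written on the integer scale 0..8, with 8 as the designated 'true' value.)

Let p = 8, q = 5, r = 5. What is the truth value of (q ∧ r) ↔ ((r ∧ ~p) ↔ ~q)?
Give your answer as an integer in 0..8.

5

q ∧ r = 5 ∧ 5 = 5
~p = ~8 = 0
r ∧ ~p = 5 ∧ 0 = 0
~q = ~5 = 0
(r ∧ ~p) ↔ ~q = 0 ↔ 0 = 8
(q ∧ r) ↔ ((r ∧ ~p) ↔ ~q) = 5 ↔ 8 = 5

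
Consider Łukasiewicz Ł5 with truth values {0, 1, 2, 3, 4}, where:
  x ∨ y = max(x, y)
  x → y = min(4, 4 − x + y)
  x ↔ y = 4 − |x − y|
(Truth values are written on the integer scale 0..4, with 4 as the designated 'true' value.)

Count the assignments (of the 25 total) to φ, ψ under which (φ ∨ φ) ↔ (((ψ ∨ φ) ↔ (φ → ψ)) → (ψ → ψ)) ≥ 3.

10

value 4: 5 assignments (counts)
value 3: 5 assignments (counts)
value 2: 5 assignments
value 1: 5 assignments
value 0: 5 assignments
So 10 of the 25 assignments meet the threshold.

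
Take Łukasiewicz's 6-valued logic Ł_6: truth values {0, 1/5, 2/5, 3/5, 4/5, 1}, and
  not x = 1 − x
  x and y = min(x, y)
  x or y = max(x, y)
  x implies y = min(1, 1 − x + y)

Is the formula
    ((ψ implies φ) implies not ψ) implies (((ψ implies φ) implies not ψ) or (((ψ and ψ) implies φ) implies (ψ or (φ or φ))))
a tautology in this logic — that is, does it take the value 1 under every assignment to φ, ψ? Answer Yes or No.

At φ = 3/5, ψ = 1, for instance:
ψ implies φ = 1 implies 3/5 = 3/5
not ψ = not 1 = 0
(ψ implies φ) implies not ψ = 3/5 implies 0 = 2/5
ψ and ψ = 1 and 1 = 1
(ψ and ψ) implies φ = 1 implies 3/5 = 3/5
φ or φ = 3/5 or 3/5 = 3/5
ψ or (φ or φ) = 1 or 3/5 = 1
((ψ and ψ) implies φ) implies (ψ or (φ or φ)) = 3/5 implies 1 = 1
((ψ implies φ) implies not ψ) or (((ψ and ψ) implies φ) implies (ψ or (φ or φ))) = 2/5 or 1 = 1
((ψ implies φ) implies not ψ) implies (((ψ implies φ) implies not ψ) or (((ψ and ψ) implies φ) implies (ψ or (φ or φ)))) = 2/5 implies 1 = 1
and checking the remaining 35 assignments likewise gives ≥ 1 in every case.

Yes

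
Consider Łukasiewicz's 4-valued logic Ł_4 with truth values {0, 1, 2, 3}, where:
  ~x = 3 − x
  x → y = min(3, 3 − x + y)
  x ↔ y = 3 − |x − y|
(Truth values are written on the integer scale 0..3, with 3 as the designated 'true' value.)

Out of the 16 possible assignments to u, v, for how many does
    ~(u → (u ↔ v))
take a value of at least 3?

u = 0, v = 0 ↦ 0  <
u = 0, v = 1 ↦ 0  <
u = 0, v = 2 ↦ 0  <
u = 0, v = 3 ↦ 0  <
u = 1, v = 0 ↦ 0  <
u = 1, v = 1 ↦ 0  <
u = 1, v = 2 ↦ 0  <
u = 1, v = 3 ↦ 0  <
u = 2, v = 0 ↦ 1  <
u = 2, v = 1 ↦ 0  <
u = 2, v = 2 ↦ 0  <
u = 2, v = 3 ↦ 0  <
u = 3, v = 0 ↦ 3  ≥
u = 3, v = 1 ↦ 2  <
u = 3, v = 2 ↦ 1  <
u = 3, v = 3 ↦ 0  <
So 1 of the 16 assignments meets the threshold.

1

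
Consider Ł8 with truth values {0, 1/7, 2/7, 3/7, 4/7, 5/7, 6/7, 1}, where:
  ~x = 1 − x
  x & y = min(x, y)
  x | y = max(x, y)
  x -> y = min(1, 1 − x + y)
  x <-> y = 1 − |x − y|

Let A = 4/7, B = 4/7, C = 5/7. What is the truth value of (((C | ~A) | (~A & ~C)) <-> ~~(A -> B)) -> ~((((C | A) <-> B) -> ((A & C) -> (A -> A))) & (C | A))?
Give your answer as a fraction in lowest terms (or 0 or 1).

4/7

~A = ~4/7 = 3/7
C | ~A = 5/7 | 3/7 = 5/7
~A = ~4/7 = 3/7
~C = ~5/7 = 2/7
~A & ~C = 3/7 & 2/7 = 2/7
(C | ~A) | (~A & ~C) = 5/7 | 2/7 = 5/7
A -> B = 4/7 -> 4/7 = 1
~(A -> B) = ~1 = 0
~~(A -> B) = ~0 = 1
((C | ~A) | (~A & ~C)) <-> ~~(A -> B) = 5/7 <-> 1 = 5/7
C | A = 5/7 | 4/7 = 5/7
(C | A) <-> B = 5/7 <-> 4/7 = 6/7
A & C = 4/7 & 5/7 = 4/7
A -> A = 4/7 -> 4/7 = 1
(A & C) -> (A -> A) = 4/7 -> 1 = 1
((C | A) <-> B) -> ((A & C) -> (A -> A)) = 6/7 -> 1 = 1
C | A = 5/7 | 4/7 = 5/7
(((C | A) <-> B) -> ((A & C) -> (A -> A))) & (C | A) = 1 & 5/7 = 5/7
~((((C | A) <-> B) -> ((A & C) -> (A -> A))) & (C | A)) = ~5/7 = 2/7
(((C | ~A) | (~A & ~C)) <-> ~~(A -> B)) -> ~((((C | A) <-> B) -> ((A & C) -> (A -> A))) & (C | A)) = 5/7 -> 2/7 = 4/7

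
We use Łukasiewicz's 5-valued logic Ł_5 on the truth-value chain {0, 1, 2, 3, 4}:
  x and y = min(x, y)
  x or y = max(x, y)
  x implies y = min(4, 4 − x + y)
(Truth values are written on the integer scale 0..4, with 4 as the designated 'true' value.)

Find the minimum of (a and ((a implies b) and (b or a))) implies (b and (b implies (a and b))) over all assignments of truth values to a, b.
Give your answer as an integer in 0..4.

Take a = 2, b = 0:
a implies b = 2 implies 0 = 2
b or a = 0 or 2 = 2
(a implies b) and (b or a) = 2 and 2 = 2
a and ((a implies b) and (b or a)) = 2 and 2 = 2
a and b = 2 and 0 = 0
b implies (a and b) = 0 implies 0 = 4
b and (b implies (a and b)) = 0 and 4 = 0
(a and ((a implies b) and (b or a))) implies (b and (b implies (a and b))) = 2 implies 0 = 2
No assignment yields a value below 2, so this is the minimum.

2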